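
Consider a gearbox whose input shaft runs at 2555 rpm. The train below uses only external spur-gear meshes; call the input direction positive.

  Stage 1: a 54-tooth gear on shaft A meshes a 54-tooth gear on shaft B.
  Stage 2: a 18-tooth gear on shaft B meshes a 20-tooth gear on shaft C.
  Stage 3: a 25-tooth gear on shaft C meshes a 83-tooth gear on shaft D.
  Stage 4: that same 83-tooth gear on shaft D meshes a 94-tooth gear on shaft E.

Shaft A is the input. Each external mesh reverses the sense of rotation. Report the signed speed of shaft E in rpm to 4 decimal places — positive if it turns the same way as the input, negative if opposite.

+611.5691 rpm (same as input, |ω| = 611.5691 rpm)

Stage 1 [54T→54T]: ω = 2555.0000×54/54 = 2555.0000 rpm, dir flips to −; running = −2555.0000
Stage 2 [18T→20T]: ω = 2555.0000×18/20 = 2299.5000 rpm, dir flips to +; running = +2299.5000
Stage 3 [25T→83T]: ω = 2299.5000×25/83 = 692.6205 rpm, dir flips to −; running = −692.6205
Stage 4 [83T→94T]: ω = 692.6205×83/94 = 611.5691 rpm, dir flips to +; running = +611.5691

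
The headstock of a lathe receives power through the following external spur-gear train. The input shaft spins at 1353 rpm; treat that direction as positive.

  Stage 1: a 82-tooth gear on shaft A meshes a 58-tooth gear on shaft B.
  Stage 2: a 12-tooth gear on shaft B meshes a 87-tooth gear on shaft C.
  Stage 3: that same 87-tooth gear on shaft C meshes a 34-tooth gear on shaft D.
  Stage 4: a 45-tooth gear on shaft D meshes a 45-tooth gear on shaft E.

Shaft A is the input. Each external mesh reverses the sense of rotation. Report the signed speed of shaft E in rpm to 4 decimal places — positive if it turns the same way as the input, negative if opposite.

Stage 1 [82T→58T]: ω = 1353.0000×82/58 = 1912.8621 rpm, dir flips to −; running = −1912.8621
Stage 2 [12T→87T]: ω = 1912.8621×12/87 = 263.8430 rpm, dir flips to +; running = +263.8430
Stage 3 [87T→34T]: ω = 263.8430×87/34 = 675.1278 rpm, dir flips to −; running = −675.1278
Stage 4 [45T→45T]: ω = 675.1278×45/45 = 675.1278 rpm, dir flips to +; running = +675.1278

+675.1278 rpm (same as input, |ω| = 675.1278 rpm)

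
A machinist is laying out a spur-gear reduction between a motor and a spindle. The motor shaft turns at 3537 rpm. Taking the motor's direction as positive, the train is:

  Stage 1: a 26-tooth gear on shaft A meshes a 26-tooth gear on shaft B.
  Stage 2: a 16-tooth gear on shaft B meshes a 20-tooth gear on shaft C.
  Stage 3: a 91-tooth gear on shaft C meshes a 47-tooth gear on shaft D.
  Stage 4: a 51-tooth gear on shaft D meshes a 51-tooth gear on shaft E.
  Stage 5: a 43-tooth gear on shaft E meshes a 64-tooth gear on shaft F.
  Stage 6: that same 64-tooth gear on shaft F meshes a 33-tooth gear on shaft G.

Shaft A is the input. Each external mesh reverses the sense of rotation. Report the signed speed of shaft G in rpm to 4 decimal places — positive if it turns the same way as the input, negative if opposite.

+7138.7652 rpm (same as input, |ω| = 7138.7652 rpm)

Stage 1 [26T→26T]: ω = 3537.0000×26/26 = 3537.0000 rpm, dir flips to −; running = −3537.0000
Stage 2 [16T→20T]: ω = 3537.0000×16/20 = 2829.6000 rpm, dir flips to +; running = +2829.6000
Stage 3 [91T→47T]: ω = 2829.6000×91/47 = 5478.5872 rpm, dir flips to −; running = −5478.5872
Stage 4 [51T→51T]: ω = 5478.5872×51/51 = 5478.5872 rpm, dir flips to +; running = +5478.5872
Stage 5 [43T→64T]: ω = 5478.5872×43/64 = 3680.9258 rpm, dir flips to −; running = −3680.9258
Stage 6 [64T→33T]: ω = 3680.9258×64/33 = 7138.7652 rpm, dir flips to +; running = +7138.7652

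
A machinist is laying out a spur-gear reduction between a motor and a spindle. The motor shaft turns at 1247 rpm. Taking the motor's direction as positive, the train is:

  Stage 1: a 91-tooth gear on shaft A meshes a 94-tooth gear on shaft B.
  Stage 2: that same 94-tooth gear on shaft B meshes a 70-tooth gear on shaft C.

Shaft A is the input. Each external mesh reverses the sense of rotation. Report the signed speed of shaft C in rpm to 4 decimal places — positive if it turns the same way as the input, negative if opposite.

Stage 1 [91T→94T]: ω = 1247.0000×91/94 = 1207.2021 rpm, dir flips to −; running = −1207.2021
Stage 2 [94T→70T]: ω = 1207.2021×94/70 = 1621.1000 rpm, dir flips to +; running = +1621.1000

+1621.1000 rpm (same as input, |ω| = 1621.1000 rpm)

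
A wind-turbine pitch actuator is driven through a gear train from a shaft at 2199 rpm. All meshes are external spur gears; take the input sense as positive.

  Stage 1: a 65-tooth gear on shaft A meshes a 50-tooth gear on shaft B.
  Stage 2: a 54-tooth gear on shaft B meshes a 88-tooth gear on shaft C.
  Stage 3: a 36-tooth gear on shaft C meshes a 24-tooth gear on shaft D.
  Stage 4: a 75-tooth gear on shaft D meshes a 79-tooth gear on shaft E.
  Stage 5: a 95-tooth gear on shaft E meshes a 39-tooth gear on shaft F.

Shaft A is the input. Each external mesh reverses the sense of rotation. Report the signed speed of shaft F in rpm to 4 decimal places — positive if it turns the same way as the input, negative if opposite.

-6085.0493 rpm (opposite to input, |ω| = 6085.0493 rpm)

Stage 1 [65T→50T]: ω = 2199.0000×65/50 = 2858.7000 rpm, dir flips to −; running = −2858.7000
Stage 2 [54T→88T]: ω = 2858.7000×54/88 = 1754.2023 rpm, dir flips to +; running = +1754.2023
Stage 3 [36T→24T]: ω = 1754.2023×36/24 = 2631.3034 rpm, dir flips to −; running = −2631.3034
Stage 4 [75T→79T]: ω = 2631.3034×75/79 = 2498.0729 rpm, dir flips to +; running = +2498.0729
Stage 5 [95T→39T]: ω = 2498.0729×95/39 = 6085.0493 rpm, dir flips to −; running = −6085.0493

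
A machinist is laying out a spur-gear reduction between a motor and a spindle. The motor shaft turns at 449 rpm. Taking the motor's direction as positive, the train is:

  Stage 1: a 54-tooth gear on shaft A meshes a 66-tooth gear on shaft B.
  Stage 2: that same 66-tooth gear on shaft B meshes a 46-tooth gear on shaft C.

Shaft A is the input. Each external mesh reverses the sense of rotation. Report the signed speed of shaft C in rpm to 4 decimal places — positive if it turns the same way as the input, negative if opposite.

Stage 1 [54T→66T]: ω = 449.0000×54/66 = 367.3636 rpm, dir flips to −; running = −367.3636
Stage 2 [66T→46T]: ω = 367.3636×66/46 = 527.0870 rpm, dir flips to +; running = +527.0870

+527.0870 rpm (same as input, |ω| = 527.0870 rpm)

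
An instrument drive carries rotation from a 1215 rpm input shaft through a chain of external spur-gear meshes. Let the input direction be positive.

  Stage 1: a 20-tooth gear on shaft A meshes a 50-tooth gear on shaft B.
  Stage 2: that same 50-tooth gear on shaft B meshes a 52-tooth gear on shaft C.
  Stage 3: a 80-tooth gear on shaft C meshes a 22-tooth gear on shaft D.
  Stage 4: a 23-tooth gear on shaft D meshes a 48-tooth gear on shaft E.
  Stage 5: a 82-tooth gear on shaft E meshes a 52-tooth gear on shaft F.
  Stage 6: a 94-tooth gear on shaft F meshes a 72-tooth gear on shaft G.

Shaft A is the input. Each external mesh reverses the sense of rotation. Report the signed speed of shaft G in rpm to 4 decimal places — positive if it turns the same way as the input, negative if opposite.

+1676.3423 rpm (same as input, |ω| = 1676.3423 rpm)

Stage 1 [20T→50T]: ω = 1215.0000×20/50 = 486.0000 rpm, dir flips to −; running = −486.0000
Stage 2 [50T→52T]: ω = 486.0000×50/52 = 467.3077 rpm, dir flips to +; running = +467.3077
Stage 3 [80T→22T]: ω = 467.3077×80/22 = 1699.3007 rpm, dir flips to −; running = −1699.3007
Stage 4 [23T→48T]: ω = 1699.3007×23/48 = 814.2483 rpm, dir flips to +; running = +814.2483
Stage 5 [82T→52T]: ω = 814.2483×82/52 = 1284.0069 rpm, dir flips to −; running = −1284.0069
Stage 6 [94T→72T]: ω = 1284.0069×94/72 = 1676.3423 rpm, dir flips to +; running = +1676.3423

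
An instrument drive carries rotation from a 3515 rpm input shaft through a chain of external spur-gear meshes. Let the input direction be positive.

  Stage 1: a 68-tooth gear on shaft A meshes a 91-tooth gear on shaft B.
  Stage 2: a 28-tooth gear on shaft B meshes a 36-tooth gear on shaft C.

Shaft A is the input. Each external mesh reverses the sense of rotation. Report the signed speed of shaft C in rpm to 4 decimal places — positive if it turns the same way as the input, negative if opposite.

Stage 1 [68T→91T]: ω = 3515.0000×68/91 = 2626.5934 rpm, dir flips to −; running = −2626.5934
Stage 2 [28T→36T]: ω = 2626.5934×28/36 = 2042.9060 rpm, dir flips to +; running = +2042.9060

+2042.9060 rpm (same as input, |ω| = 2042.9060 rpm)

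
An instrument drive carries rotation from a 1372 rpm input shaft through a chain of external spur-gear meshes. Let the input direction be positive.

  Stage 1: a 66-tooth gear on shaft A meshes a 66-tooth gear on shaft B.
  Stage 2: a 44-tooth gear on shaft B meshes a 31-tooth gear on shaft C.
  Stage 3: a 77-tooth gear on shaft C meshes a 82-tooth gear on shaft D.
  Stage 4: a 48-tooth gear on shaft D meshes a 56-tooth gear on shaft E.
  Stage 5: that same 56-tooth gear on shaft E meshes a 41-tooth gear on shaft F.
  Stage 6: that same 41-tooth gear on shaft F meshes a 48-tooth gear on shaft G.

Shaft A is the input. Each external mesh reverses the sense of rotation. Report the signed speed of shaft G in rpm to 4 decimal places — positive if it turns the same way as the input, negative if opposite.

Stage 1 [66T→66T]: ω = 1372.0000×66/66 = 1372.0000 rpm, dir flips to −; running = −1372.0000
Stage 2 [44T→31T]: ω = 1372.0000×44/31 = 1947.3548 rpm, dir flips to +; running = +1947.3548
Stage 3 [77T→82T]: ω = 1947.3548×77/82 = 1828.6137 rpm, dir flips to −; running = −1828.6137
Stage 4 [48T→56T]: ω = 1828.6137×48/56 = 1567.3832 rpm, dir flips to +; running = +1567.3832
Stage 5 [56T→41T]: ω = 1567.3832×56/41 = 2140.8160 rpm, dir flips to −; running = −2140.8160
Stage 6 [41T→48T]: ω = 2140.8160×41/48 = 1828.6137 rpm, dir flips to +; running = +1828.6137

+1828.6137 rpm (same as input, |ω| = 1828.6137 rpm)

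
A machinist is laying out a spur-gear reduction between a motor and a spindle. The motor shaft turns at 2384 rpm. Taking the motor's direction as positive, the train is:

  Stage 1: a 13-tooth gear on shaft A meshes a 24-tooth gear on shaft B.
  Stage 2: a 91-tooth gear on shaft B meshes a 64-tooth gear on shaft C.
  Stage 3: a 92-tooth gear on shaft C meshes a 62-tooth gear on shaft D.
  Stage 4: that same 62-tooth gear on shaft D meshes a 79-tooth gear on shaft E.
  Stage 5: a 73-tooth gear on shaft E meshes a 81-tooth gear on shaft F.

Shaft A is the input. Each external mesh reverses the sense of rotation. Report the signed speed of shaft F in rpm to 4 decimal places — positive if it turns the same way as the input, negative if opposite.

Stage 1 [13T→24T]: ω = 2384.0000×13/24 = 1291.3333 rpm, dir flips to −; running = −1291.3333
Stage 2 [91T→64T]: ω = 1291.3333×91/64 = 1836.1146 rpm, dir flips to +; running = +1836.1146
Stage 3 [92T→62T]: ω = 1836.1146×92/62 = 2724.5571 rpm, dir flips to −; running = −2724.5571
Stage 4 [62T→79T]: ω = 2724.5571×62/79 = 2138.2600 rpm, dir flips to +; running = +2138.2600
Stage 5 [73T→81T]: ω = 2138.2600×73/81 = 1927.0738 rpm, dir flips to −; running = −1927.0738

-1927.0738 rpm (opposite to input, |ω| = 1927.0738 rpm)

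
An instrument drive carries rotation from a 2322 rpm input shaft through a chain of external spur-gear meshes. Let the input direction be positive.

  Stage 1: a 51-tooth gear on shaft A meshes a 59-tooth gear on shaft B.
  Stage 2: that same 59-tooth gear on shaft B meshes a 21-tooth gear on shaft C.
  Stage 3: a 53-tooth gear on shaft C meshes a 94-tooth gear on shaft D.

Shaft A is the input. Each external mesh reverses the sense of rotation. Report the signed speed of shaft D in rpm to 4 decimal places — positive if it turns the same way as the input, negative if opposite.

-3179.5167 rpm (opposite to input, |ω| = 3179.5167 rpm)

Stage 1 [51T→59T]: ω = 2322.0000×51/59 = 2007.1525 rpm, dir flips to −; running = −2007.1525
Stage 2 [59T→21T]: ω = 2007.1525×59/21 = 5639.1429 rpm, dir flips to +; running = +5639.1429
Stage 3 [53T→94T]: ω = 5639.1429×53/94 = 3179.5167 rpm, dir flips to −; running = −3179.5167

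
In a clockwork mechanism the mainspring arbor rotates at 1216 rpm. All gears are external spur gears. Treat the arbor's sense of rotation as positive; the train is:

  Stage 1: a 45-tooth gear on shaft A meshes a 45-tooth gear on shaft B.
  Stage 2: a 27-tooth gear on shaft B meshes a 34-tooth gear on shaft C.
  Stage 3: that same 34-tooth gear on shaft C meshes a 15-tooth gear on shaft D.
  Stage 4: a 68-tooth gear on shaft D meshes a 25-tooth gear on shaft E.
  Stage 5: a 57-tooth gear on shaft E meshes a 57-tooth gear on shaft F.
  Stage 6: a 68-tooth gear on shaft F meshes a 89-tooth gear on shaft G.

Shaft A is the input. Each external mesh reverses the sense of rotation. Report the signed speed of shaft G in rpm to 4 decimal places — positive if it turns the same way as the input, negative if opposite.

Stage 1 [45T→45T]: ω = 1216.0000×45/45 = 1216.0000 rpm, dir flips to −; running = −1216.0000
Stage 2 [27T→34T]: ω = 1216.0000×27/34 = 965.6471 rpm, dir flips to +; running = +965.6471
Stage 3 [34T→15T]: ω = 965.6471×34/15 = 2188.8000 rpm, dir flips to −; running = −2188.8000
Stage 4 [68T→25T]: ω = 2188.8000×68/25 = 5953.5360 rpm, dir flips to +; running = +5953.5360
Stage 5 [57T→57T]: ω = 5953.5360×57/57 = 5953.5360 rpm, dir flips to −; running = −5953.5360
Stage 6 [68T→89T]: ω = 5953.5360×68/89 = 4548.7691 rpm, dir flips to +; running = +4548.7691

+4548.7691 rpm (same as input, |ω| = 4548.7691 rpm)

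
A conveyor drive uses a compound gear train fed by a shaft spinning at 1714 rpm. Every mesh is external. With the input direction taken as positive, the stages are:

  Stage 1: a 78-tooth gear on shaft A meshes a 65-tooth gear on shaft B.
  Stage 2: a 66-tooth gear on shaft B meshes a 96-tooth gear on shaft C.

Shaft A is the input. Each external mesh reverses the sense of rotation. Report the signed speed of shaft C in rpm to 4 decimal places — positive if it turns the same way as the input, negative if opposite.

Stage 1 [78T→65T]: ω = 1714.0000×78/65 = 2056.8000 rpm, dir flips to −; running = −2056.8000
Stage 2 [66T→96T]: ω = 2056.8000×66/96 = 1414.0500 rpm, dir flips to +; running = +1414.0500

+1414.0500 rpm (same as input, |ω| = 1414.0500 rpm)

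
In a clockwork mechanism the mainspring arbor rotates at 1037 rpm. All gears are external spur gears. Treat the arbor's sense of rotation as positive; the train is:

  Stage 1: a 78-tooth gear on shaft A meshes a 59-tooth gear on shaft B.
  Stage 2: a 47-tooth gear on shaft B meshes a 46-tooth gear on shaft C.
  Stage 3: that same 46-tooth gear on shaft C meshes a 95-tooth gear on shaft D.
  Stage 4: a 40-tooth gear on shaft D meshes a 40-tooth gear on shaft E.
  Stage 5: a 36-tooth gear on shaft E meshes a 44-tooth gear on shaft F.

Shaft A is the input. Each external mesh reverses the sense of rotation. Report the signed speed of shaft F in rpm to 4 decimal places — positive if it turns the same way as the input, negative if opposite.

Stage 1 [78T→59T]: ω = 1037.0000×78/59 = 1370.9492 rpm, dir flips to −; running = −1370.9492
Stage 2 [47T→46T]: ω = 1370.9492×47/46 = 1400.7524 rpm, dir flips to +; running = +1400.7524
Stage 3 [46T→95T]: ω = 1400.7524×46/95 = 678.2591 rpm, dir flips to −; running = −678.2591
Stage 4 [40T→40T]: ω = 678.2591×40/40 = 678.2591 rpm, dir flips to +; running = +678.2591
Stage 5 [36T→44T]: ω = 678.2591×36/44 = 554.9392 rpm, dir flips to −; running = −554.9392

-554.9392 rpm (opposite to input, |ω| = 554.9392 rpm)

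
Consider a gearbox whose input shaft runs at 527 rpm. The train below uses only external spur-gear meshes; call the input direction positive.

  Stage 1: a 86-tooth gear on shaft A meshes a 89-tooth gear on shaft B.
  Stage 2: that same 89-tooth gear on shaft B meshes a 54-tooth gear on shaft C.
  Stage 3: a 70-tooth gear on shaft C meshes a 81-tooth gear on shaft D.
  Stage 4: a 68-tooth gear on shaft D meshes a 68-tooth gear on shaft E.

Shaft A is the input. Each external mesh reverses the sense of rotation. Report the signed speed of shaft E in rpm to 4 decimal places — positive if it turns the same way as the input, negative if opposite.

Stage 1 [86T→89T]: ω = 527.0000×86/89 = 509.2360 rpm, dir flips to −; running = −509.2360
Stage 2 [89T→54T]: ω = 509.2360×89/54 = 839.2963 rpm, dir flips to +; running = +839.2963
Stage 3 [70T→81T]: ω = 839.2963×70/81 = 725.3178 rpm, dir flips to −; running = −725.3178
Stage 4 [68T→68T]: ω = 725.3178×68/68 = 725.3178 rpm, dir flips to +; running = +725.3178

+725.3178 rpm (same as input, |ω| = 725.3178 rpm)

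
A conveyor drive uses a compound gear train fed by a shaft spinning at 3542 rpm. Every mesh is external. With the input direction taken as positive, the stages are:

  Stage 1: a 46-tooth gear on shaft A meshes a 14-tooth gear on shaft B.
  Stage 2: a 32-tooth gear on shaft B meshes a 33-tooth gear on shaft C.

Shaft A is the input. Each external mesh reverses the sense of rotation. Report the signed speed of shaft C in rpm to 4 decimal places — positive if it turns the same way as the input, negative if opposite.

Stage 1 [46T→14T]: ω = 3542.0000×46/14 = 11638.0000 rpm, dir flips to −; running = −11638.0000
Stage 2 [32T→33T]: ω = 11638.0000×32/33 = 11285.3333 rpm, dir flips to +; running = +11285.3333

+11285.3333 rpm (same as input, |ω| = 11285.3333 rpm)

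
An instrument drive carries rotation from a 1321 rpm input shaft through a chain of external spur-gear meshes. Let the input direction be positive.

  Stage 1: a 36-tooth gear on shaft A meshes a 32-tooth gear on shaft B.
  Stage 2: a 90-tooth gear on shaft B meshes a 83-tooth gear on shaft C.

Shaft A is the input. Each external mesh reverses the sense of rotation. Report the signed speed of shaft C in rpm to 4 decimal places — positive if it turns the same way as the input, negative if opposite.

Stage 1 [36T→32T]: ω = 1321.0000×36/32 = 1486.1250 rpm, dir flips to −; running = −1486.1250
Stage 2 [90T→83T]: ω = 1486.1250×90/83 = 1611.4608 rpm, dir flips to +; running = +1611.4608

+1611.4608 rpm (same as input, |ω| = 1611.4608 rpm)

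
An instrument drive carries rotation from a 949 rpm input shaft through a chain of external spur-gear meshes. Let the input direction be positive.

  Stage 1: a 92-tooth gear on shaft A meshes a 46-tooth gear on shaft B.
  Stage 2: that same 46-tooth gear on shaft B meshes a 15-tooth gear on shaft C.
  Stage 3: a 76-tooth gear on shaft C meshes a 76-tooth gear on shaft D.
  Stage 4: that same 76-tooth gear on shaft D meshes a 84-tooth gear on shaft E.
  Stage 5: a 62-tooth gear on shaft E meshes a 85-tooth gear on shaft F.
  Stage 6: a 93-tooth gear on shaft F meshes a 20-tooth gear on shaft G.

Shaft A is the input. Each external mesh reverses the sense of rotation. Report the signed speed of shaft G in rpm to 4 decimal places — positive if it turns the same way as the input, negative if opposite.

+17861.7005 rpm (same as input, |ω| = 17861.7005 rpm)

Stage 1 [92T→46T]: ω = 949.0000×92/46 = 1898.0000 rpm, dir flips to −; running = −1898.0000
Stage 2 [46T→15T]: ω = 1898.0000×46/15 = 5820.5333 rpm, dir flips to +; running = +5820.5333
Stage 3 [76T→76T]: ω = 5820.5333×76/76 = 5820.5333 rpm, dir flips to −; running = −5820.5333
Stage 4 [76T→84T]: ω = 5820.5333×76/84 = 5266.1968 rpm, dir flips to +; running = +5266.1968
Stage 5 [62T→85T]: ω = 5266.1968×62/85 = 3841.2259 rpm, dir flips to −; running = −3841.2259
Stage 6 [93T→20T]: ω = 3841.2259×93/20 = 17861.7005 rpm, dir flips to +; running = +17861.7005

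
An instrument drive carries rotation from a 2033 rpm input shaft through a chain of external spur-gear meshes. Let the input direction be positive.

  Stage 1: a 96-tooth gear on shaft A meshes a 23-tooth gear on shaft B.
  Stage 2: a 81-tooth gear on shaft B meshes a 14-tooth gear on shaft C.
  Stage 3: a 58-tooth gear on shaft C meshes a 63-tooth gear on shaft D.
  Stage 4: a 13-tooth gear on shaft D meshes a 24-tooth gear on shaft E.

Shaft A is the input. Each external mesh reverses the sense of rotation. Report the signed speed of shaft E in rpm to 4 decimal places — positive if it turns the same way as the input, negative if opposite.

Stage 1 [96T→23T]: ω = 2033.0000×96/23 = 8485.5652 rpm, dir flips to −; running = −8485.5652
Stage 2 [81T→14T]: ω = 8485.5652×81/14 = 49095.0559 rpm, dir flips to +; running = +49095.0559
Stage 3 [58T→63T]: ω = 49095.0559×58/63 = 45198.6229 rpm, dir flips to −; running = −45198.6229
Stage 4 [13T→24T]: ω = 45198.6229×13/24 = 24482.5874 rpm, dir flips to +; running = +24482.5874

+24482.5874 rpm (same as input, |ω| = 24482.5874 rpm)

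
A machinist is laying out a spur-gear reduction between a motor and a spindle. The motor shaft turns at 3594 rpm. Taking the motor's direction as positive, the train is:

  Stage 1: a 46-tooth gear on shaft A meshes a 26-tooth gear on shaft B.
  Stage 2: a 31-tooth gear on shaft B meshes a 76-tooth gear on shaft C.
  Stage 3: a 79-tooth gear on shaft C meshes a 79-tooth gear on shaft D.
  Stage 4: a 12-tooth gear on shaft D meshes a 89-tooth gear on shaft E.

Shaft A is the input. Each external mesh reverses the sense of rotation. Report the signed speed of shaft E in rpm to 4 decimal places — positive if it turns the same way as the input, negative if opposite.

Stage 1 [46T→26T]: ω = 3594.0000×46/26 = 6358.6154 rpm, dir flips to −; running = −6358.6154
Stage 2 [31T→76T]: ω = 6358.6154×31/76 = 2593.6457 rpm, dir flips to +; running = +2593.6457
Stage 3 [79T→79T]: ω = 2593.6457×79/79 = 2593.6457 rpm, dir flips to −; running = −2593.6457
Stage 4 [12T→89T]: ω = 2593.6457×12/89 = 349.7050 rpm, dir flips to +; running = +349.7050

+349.7050 rpm (same as input, |ω| = 349.7050 rpm)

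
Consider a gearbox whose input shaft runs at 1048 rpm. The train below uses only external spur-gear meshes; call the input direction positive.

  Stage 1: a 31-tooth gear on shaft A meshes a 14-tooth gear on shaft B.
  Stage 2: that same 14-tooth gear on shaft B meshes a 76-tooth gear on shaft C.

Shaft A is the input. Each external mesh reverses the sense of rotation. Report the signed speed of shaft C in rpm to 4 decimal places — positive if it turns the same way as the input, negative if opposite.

+427.4737 rpm (same as input, |ω| = 427.4737 rpm)

Stage 1 [31T→14T]: ω = 1048.0000×31/14 = 2320.5714 rpm, dir flips to −; running = −2320.5714
Stage 2 [14T→76T]: ω = 2320.5714×14/76 = 427.4737 rpm, dir flips to +; running = +427.4737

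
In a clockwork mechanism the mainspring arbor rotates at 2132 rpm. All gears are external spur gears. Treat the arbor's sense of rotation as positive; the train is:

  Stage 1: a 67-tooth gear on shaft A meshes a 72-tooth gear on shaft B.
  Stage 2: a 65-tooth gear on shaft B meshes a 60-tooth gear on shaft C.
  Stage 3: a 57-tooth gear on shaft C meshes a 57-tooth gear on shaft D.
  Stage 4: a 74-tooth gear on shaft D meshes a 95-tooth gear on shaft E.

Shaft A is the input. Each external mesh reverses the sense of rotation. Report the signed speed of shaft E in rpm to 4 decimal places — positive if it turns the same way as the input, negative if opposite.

Stage 1 [67T→72T]: ω = 2132.0000×67/72 = 1983.9444 rpm, dir flips to −; running = −1983.9444
Stage 2 [65T→60T]: ω = 1983.9444×65/60 = 2149.2731 rpm, dir flips to +; running = +2149.2731
Stage 3 [57T→57T]: ω = 2149.2731×57/57 = 2149.2731 rpm, dir flips to −; running = −2149.2731
Stage 4 [74T→95T]: ω = 2149.2731×74/95 = 1674.1707 rpm, dir flips to +; running = +1674.1707

+1674.1707 rpm (same as input, |ω| = 1674.1707 rpm)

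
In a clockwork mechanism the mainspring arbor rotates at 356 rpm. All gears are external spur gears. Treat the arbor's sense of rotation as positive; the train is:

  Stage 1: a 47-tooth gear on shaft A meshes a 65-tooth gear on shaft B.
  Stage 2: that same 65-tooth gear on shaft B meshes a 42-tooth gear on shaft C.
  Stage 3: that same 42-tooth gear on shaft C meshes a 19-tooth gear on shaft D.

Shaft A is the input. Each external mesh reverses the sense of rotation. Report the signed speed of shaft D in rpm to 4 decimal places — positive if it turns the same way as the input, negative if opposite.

-880.6316 rpm (opposite to input, |ω| = 880.6316 rpm)

Stage 1 [47T→65T]: ω = 356.0000×47/65 = 257.4154 rpm, dir flips to −; running = −257.4154
Stage 2 [65T→42T]: ω = 257.4154×65/42 = 398.3810 rpm, dir flips to +; running = +398.3810
Stage 3 [42T→19T]: ω = 398.3810×42/19 = 880.6316 rpm, dir flips to −; running = −880.6316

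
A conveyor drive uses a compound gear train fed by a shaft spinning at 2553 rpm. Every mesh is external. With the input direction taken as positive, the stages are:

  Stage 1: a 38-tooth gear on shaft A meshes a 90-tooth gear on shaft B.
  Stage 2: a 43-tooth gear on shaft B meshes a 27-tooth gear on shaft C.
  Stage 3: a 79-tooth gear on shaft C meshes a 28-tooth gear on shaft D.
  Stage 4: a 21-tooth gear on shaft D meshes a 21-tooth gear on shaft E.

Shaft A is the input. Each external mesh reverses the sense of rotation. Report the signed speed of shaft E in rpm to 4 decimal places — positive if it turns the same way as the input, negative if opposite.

+4843.5708 rpm (same as input, |ω| = 4843.5708 rpm)

Stage 1 [38T→90T]: ω = 2553.0000×38/90 = 1077.9333 rpm, dir flips to −; running = −1077.9333
Stage 2 [43T→27T]: ω = 1077.9333×43/27 = 1716.7086 rpm, dir flips to +; running = +1716.7086
Stage 3 [79T→28T]: ω = 1716.7086×79/28 = 4843.5708 rpm, dir flips to −; running = −4843.5708
Stage 4 [21T→21T]: ω = 4843.5708×21/21 = 4843.5708 rpm, dir flips to +; running = +4843.5708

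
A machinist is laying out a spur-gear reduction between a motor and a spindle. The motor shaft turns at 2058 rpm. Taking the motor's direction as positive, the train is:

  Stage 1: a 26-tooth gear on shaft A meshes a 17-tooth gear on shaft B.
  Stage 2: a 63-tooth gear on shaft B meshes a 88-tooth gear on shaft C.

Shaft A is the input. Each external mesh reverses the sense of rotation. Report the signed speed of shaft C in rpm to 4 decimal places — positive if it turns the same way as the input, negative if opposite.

Stage 1 [26T→17T]: ω = 2058.0000×26/17 = 3147.5294 rpm, dir flips to −; running = −3147.5294
Stage 2 [63T→88T]: ω = 3147.5294×63/88 = 2253.3449 rpm, dir flips to +; running = +2253.3449

+2253.3449 rpm (same as input, |ω| = 2253.3449 rpm)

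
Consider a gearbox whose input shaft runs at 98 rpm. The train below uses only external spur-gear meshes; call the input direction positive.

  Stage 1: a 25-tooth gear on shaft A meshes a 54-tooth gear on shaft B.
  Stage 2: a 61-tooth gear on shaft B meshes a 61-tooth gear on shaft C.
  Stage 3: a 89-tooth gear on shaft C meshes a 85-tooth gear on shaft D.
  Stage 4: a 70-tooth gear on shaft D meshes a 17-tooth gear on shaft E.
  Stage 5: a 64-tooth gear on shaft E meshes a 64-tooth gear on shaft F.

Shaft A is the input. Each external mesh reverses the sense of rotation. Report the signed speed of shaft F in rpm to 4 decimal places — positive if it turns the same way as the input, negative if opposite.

-195.6107 rpm (opposite to input, |ω| = 195.6107 rpm)

Stage 1 [25T→54T]: ω = 98.0000×25/54 = 45.3704 rpm, dir flips to −; running = −45.3704
Stage 2 [61T→61T]: ω = 45.3704×61/61 = 45.3704 rpm, dir flips to +; running = +45.3704
Stage 3 [89T→85T]: ω = 45.3704×89/85 = 47.5054 rpm, dir flips to −; running = −47.5054
Stage 4 [70T→17T]: ω = 47.5054×70/17 = 195.6107 rpm, dir flips to +; running = +195.6107
Stage 5 [64T→64T]: ω = 195.6107×64/64 = 195.6107 rpm, dir flips to −; running = −195.6107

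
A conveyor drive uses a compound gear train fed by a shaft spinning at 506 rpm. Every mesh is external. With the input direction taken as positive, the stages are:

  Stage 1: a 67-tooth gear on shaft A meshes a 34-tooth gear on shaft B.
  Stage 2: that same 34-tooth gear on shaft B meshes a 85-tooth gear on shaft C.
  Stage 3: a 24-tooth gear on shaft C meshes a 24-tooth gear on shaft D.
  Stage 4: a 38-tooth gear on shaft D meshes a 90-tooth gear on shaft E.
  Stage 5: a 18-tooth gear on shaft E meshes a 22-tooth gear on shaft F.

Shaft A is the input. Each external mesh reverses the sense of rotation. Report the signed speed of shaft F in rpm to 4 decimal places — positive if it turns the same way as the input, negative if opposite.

Stage 1 [67T→34T]: ω = 506.0000×67/34 = 997.1176 rpm, dir flips to −; running = −997.1176
Stage 2 [34T→85T]: ω = 997.1176×34/85 = 398.8471 rpm, dir flips to +; running = +398.8471
Stage 3 [24T→24T]: ω = 398.8471×24/24 = 398.8471 rpm, dir flips to −; running = −398.8471
Stage 4 [38T→90T]: ω = 398.8471×38/90 = 168.4021 rpm, dir flips to +; running = +168.4021
Stage 5 [18T→22T]: ω = 168.4021×18/22 = 137.7835 rpm, dir flips to −; running = −137.7835

-137.7835 rpm (opposite to input, |ω| = 137.7835 rpm)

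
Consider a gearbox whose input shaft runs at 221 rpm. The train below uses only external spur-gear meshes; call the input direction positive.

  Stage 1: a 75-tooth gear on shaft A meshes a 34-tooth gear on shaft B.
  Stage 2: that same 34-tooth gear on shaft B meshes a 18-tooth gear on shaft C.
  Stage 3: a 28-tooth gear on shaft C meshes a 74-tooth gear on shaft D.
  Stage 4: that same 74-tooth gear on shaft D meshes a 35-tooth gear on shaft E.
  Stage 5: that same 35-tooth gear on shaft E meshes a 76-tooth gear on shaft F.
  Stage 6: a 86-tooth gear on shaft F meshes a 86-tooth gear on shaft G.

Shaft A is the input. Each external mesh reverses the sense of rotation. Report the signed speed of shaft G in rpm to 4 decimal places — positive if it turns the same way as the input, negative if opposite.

Stage 1 [75T→34T]: ω = 221.0000×75/34 = 487.5000 rpm, dir flips to −; running = −487.5000
Stage 2 [34T→18T]: ω = 487.5000×34/18 = 920.8333 rpm, dir flips to +; running = +920.8333
Stage 3 [28T→74T]: ω = 920.8333×28/74 = 348.4234 rpm, dir flips to −; running = −348.4234
Stage 4 [74T→35T]: ω = 348.4234×74/35 = 736.6667 rpm, dir flips to +; running = +736.6667
Stage 5 [35T→76T]: ω = 736.6667×35/76 = 339.2544 rpm, dir flips to −; running = −339.2544
Stage 6 [86T→86T]: ω = 339.2544×86/86 = 339.2544 rpm, dir flips to +; running = +339.2544

+339.2544 rpm (same as input, |ω| = 339.2544 rpm)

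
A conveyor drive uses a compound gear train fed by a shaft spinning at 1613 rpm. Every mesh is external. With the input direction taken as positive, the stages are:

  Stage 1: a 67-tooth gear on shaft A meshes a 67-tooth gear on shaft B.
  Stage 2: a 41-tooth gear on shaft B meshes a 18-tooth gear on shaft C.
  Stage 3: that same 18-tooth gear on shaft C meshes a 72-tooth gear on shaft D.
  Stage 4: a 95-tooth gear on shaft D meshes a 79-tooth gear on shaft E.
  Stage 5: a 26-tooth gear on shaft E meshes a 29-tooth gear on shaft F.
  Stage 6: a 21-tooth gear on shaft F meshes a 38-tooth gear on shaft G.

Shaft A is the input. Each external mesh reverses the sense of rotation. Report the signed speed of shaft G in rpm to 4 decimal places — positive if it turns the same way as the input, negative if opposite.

Stage 1 [67T→67T]: ω = 1613.0000×67/67 = 1613.0000 rpm, dir flips to −; running = −1613.0000
Stage 2 [41T→18T]: ω = 1613.0000×41/18 = 3674.0556 rpm, dir flips to +; running = +3674.0556
Stage 3 [18T→72T]: ω = 3674.0556×18/72 = 918.5139 rpm, dir flips to −; running = −918.5139
Stage 4 [95T→79T]: ω = 918.5139×95/79 = 1104.5420 rpm, dir flips to +; running = +1104.5420
Stage 5 [26T→29T]: ω = 1104.5420×26/29 = 990.2791 rpm, dir flips to −; running = −990.2791
Stage 6 [21T→38T]: ω = 990.2791×21/38 = 547.2595 rpm, dir flips to +; running = +547.2595

+547.2595 rpm (same as input, |ω| = 547.2595 rpm)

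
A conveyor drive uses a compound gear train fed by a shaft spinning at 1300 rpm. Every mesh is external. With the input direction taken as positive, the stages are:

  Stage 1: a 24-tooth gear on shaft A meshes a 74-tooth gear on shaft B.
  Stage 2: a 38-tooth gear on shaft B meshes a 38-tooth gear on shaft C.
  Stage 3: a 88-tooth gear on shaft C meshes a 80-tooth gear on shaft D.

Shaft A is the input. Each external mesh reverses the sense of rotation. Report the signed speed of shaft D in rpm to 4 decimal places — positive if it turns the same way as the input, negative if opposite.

-463.7838 rpm (opposite to input, |ω| = 463.7838 rpm)

Stage 1 [24T→74T]: ω = 1300.0000×24/74 = 421.6216 rpm, dir flips to −; running = −421.6216
Stage 2 [38T→38T]: ω = 421.6216×38/38 = 421.6216 rpm, dir flips to +; running = +421.6216
Stage 3 [88T→80T]: ω = 421.6216×88/80 = 463.7838 rpm, dir flips to −; running = −463.7838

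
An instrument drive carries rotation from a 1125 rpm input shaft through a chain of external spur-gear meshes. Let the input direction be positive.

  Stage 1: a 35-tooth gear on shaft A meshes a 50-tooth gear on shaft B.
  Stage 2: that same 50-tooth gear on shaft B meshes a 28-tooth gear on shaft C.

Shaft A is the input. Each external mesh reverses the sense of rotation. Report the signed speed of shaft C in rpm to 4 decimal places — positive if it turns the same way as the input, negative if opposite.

Stage 1 [35T→50T]: ω = 1125.0000×35/50 = 787.5000 rpm, dir flips to −; running = −787.5000
Stage 2 [50T→28T]: ω = 787.5000×50/28 = 1406.2500 rpm, dir flips to +; running = +1406.2500

+1406.2500 rpm (same as input, |ω| = 1406.2500 rpm)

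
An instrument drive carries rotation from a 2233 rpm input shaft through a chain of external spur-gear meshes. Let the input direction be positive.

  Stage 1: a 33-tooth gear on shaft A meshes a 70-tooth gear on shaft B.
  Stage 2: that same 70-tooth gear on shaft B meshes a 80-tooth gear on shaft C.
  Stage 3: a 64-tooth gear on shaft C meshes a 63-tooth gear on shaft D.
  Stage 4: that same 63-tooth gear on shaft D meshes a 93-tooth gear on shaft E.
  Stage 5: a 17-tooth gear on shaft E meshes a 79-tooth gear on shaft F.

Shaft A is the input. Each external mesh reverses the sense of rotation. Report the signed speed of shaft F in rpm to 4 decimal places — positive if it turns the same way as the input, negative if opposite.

-136.4054 rpm (opposite to input, |ω| = 136.4054 rpm)

Stage 1 [33T→70T]: ω = 2233.0000×33/70 = 1052.7000 rpm, dir flips to −; running = −1052.7000
Stage 2 [70T→80T]: ω = 1052.7000×70/80 = 921.1125 rpm, dir flips to +; running = +921.1125
Stage 3 [64T→63T]: ω = 921.1125×64/63 = 935.7333 rpm, dir flips to −; running = −935.7333
Stage 4 [63T→93T]: ω = 935.7333×63/93 = 633.8839 rpm, dir flips to +; running = +633.8839
Stage 5 [17T→79T]: ω = 633.8839×17/79 = 136.4054 rpm, dir flips to −; running = −136.4054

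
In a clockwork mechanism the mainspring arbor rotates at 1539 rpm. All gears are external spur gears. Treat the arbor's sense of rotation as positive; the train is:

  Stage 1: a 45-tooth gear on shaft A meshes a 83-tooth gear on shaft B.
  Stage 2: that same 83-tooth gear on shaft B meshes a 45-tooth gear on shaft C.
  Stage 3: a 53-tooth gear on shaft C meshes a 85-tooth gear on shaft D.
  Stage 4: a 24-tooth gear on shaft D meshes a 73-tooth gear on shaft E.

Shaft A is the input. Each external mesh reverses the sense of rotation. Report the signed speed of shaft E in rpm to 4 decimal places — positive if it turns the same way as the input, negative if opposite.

Stage 1 [45T→83T]: ω = 1539.0000×45/83 = 834.3976 rpm, dir flips to −; running = −834.3976
Stage 2 [83T→45T]: ω = 834.3976×83/45 = 1539.0000 rpm, dir flips to +; running = +1539.0000
Stage 3 [53T→85T]: ω = 1539.0000×53/85 = 959.6118 rpm, dir flips to −; running = −959.6118
Stage 4 [24T→73T]: ω = 959.6118×24/73 = 315.4888 rpm, dir flips to +; running = +315.4888

+315.4888 rpm (same as input, |ω| = 315.4888 rpm)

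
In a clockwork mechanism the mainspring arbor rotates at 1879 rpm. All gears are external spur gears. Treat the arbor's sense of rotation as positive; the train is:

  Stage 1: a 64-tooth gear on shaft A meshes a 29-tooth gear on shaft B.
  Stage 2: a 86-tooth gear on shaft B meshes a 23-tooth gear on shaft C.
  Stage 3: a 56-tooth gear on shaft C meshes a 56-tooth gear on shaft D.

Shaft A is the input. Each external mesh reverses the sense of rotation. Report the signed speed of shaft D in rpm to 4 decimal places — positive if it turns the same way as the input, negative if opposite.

-15505.2714 rpm (opposite to input, |ω| = 15505.2714 rpm)

Stage 1 [64T→29T]: ω = 1879.0000×64/29 = 4146.7586 rpm, dir flips to −; running = −4146.7586
Stage 2 [86T→23T]: ω = 4146.7586×86/23 = 15505.2714 rpm, dir flips to +; running = +15505.2714
Stage 3 [56T→56T]: ω = 15505.2714×56/56 = 15505.2714 rpm, dir flips to −; running = −15505.2714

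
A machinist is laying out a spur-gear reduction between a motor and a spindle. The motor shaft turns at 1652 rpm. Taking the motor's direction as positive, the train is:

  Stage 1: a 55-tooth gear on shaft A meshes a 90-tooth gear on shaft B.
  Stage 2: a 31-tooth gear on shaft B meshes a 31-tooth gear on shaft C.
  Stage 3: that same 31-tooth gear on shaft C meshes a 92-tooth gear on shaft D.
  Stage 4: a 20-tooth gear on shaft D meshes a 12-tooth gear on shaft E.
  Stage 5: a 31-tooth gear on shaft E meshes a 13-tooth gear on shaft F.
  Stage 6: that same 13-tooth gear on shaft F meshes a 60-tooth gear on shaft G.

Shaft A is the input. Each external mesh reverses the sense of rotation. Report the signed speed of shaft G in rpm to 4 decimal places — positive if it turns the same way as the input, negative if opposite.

Stage 1 [55T→90T]: ω = 1652.0000×55/90 = 1009.5556 rpm, dir flips to −; running = −1009.5556
Stage 2 [31T→31T]: ω = 1009.5556×31/31 = 1009.5556 rpm, dir flips to +; running = +1009.5556
Stage 3 [31T→92T]: ω = 1009.5556×31/92 = 340.1763 rpm, dir flips to −; running = −340.1763
Stage 4 [20T→12T]: ω = 340.1763×20/12 = 566.9605 rpm, dir flips to +; running = +566.9605
Stage 5 [31T→13T]: ω = 566.9605×31/13 = 1351.9828 rpm, dir flips to −; running = −1351.9828
Stage 6 [13T→60T]: ω = 1351.9828×13/60 = 292.9296 rpm, dir flips to +; running = +292.9296

+292.9296 rpm (same as input, |ω| = 292.9296 rpm)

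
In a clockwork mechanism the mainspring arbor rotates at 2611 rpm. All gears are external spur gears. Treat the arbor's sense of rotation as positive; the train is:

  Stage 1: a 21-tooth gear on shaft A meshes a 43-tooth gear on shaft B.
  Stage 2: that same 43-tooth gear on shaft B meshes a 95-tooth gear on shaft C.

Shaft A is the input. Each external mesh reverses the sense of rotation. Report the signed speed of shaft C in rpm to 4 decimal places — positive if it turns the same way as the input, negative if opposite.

+577.1684 rpm (same as input, |ω| = 577.1684 rpm)

Stage 1 [21T→43T]: ω = 2611.0000×21/43 = 1275.1395 rpm, dir flips to −; running = −1275.1395
Stage 2 [43T→95T]: ω = 1275.1395×43/95 = 577.1684 rpm, dir flips to +; running = +577.1684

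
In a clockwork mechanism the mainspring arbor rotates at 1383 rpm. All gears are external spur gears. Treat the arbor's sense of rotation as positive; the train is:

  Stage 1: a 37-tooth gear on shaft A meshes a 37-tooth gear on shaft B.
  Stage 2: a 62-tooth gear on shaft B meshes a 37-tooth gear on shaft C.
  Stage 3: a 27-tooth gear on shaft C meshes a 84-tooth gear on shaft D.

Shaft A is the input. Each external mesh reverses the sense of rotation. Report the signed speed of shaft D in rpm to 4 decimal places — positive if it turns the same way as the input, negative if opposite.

-744.8977 rpm (opposite to input, |ω| = 744.8977 rpm)

Stage 1 [37T→37T]: ω = 1383.0000×37/37 = 1383.0000 rpm, dir flips to −; running = −1383.0000
Stage 2 [62T→37T]: ω = 1383.0000×62/37 = 2317.4595 rpm, dir flips to +; running = +2317.4595
Stage 3 [27T→84T]: ω = 2317.4595×27/84 = 744.8977 rpm, dir flips to −; running = −744.8977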